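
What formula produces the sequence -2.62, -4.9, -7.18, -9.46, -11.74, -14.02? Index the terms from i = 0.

Check differences: -4.9 - -2.62 = -2.28
-7.18 - -4.9 = -2.28
Common difference d = -2.28.
First term a = -2.62.
Formula: S_i = -2.62 - 2.28*i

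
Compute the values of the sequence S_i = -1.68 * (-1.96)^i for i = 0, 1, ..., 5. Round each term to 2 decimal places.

This is a geometric sequence.
i=0: S_0 = -1.68 * (-1.96)^0 = -1.68
i=1: S_1 = -1.68 * (-1.96)^1 ≈ 3.29
i=2: S_2 = -1.68 * (-1.96)^2 ≈ -6.45
i=3: S_3 = -1.68 * (-1.96)^3 ≈ 12.65
i=4: S_4 = -1.68 * (-1.96)^4 ≈ -24.79
i=5: S_5 = -1.68 * (-1.96)^5 ≈ 48.59
The first 6 terms are: [-1.68, 3.29, -6.45, 12.65, -24.79, 48.59]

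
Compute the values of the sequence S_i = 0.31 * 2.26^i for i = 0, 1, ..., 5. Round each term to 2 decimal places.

This is a geometric sequence.
i=0: S_0 = 0.31 * 2.26^0 = 0.31
i=1: S_1 = 0.31 * 2.26^1 ≈ 0.7
i=2: S_2 = 0.31 * 2.26^2 ≈ 1.58
i=3: S_3 = 0.31 * 2.26^3 ≈ 3.58
i=4: S_4 = 0.31 * 2.26^4 ≈ 8.09
i=5: S_5 = 0.31 * 2.26^5 ≈ 18.28
The first 6 terms are: [0.31, 0.7, 1.58, 3.58, 8.09, 18.28]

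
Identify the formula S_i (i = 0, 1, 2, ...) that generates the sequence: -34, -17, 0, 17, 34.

Check differences: -17 - -34 = 17
0 - -17 = 17
Common difference d = 17.
First term a = -34.
Formula: S_i = -34 + 17*i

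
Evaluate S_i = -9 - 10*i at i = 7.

S_7 = -9 + -10*7 = -9 + -70 = -79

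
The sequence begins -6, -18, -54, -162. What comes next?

Ratios: -18 / -6 = 3.0
This is a geometric sequence with common ratio r = 3.
Next term = -162 * 3 = -486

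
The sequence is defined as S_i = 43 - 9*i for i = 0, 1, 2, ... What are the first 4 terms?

This is an arithmetic sequence.
i=0: S_0 = 43 + -9*0 = 43
i=1: S_1 = 43 + -9*1 = 34
i=2: S_2 = 43 + -9*2 = 25
i=3: S_3 = 43 + -9*3 = 16
The first 4 terms are: [43, 34, 25, 16]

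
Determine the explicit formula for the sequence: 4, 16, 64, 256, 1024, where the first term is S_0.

Check ratios: 16 / 4 = 4.0
Common ratio r = 4.
First term a = 4.
Formula: S_i = 4 * 4^i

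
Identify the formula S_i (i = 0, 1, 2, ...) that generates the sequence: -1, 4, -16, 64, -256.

Check ratios: 4 / -1 = -4.0
Common ratio r = -4.
First term a = -1.
Formula: S_i = -1 * (-4)^i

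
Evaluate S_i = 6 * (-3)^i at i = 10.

S_10 = 6 * (-3)^10 = 6 * 59049 = 354294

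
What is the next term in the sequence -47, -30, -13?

Differences: -30 - -47 = 17
This is an arithmetic sequence with common difference d = 17.
Next term = -13 + 17 = 4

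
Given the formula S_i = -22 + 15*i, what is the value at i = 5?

S_5 = -22 + 15*5 = -22 + 75 = 53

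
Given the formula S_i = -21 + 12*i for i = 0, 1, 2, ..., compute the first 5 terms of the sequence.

This is an arithmetic sequence.
i=0: S_0 = -21 + 12*0 = -21
i=1: S_1 = -21 + 12*1 = -9
i=2: S_2 = -21 + 12*2 = 3
i=3: S_3 = -21 + 12*3 = 15
i=4: S_4 = -21 + 12*4 = 27
The first 5 terms are: [-21, -9, 3, 15, 27]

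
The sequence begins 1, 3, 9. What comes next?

Ratios: 3 / 1 = 3.0
This is a geometric sequence with common ratio r = 3.
Next term = 9 * 3 = 27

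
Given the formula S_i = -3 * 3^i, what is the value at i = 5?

S_5 = -3 * 3^5 = -3 * 243 = -729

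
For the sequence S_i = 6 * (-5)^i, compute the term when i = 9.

S_9 = 6 * (-5)^9 = 6 * -1953125 = -11718750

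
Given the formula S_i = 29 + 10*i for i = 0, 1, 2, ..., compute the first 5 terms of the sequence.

This is an arithmetic sequence.
i=0: S_0 = 29 + 10*0 = 29
i=1: S_1 = 29 + 10*1 = 39
i=2: S_2 = 29 + 10*2 = 49
i=3: S_3 = 29 + 10*3 = 59
i=4: S_4 = 29 + 10*4 = 69
The first 5 terms are: [29, 39, 49, 59, 69]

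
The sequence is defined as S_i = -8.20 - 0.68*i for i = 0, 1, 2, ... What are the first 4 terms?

This is an arithmetic sequence.
i=0: S_0 = -8.2 + -0.68*0 = -8.2
i=1: S_1 = -8.2 + -0.68*1 = -8.88
i=2: S_2 = -8.2 + -0.68*2 = -9.56
i=3: S_3 = -8.2 + -0.68*3 = -10.24
The first 4 terms are: [-8.2, -8.88, -9.56, -10.24]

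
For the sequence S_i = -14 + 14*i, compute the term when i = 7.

S_7 = -14 + 14*7 = -14 + 98 = 84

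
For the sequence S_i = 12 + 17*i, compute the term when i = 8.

S_8 = 12 + 17*8 = 12 + 136 = 148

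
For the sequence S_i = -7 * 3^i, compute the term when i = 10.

S_10 = -7 * 3^10 = -7 * 59049 = -413343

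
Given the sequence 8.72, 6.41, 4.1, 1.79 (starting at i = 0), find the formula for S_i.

Check differences: 6.41 - 8.72 = -2.31
4.1 - 6.41 = -2.31
Common difference d = -2.31.
First term a = 8.72.
Formula: S_i = 8.72 - 2.31*i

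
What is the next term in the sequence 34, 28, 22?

Differences: 28 - 34 = -6
This is an arithmetic sequence with common difference d = -6.
Next term = 22 + -6 = 16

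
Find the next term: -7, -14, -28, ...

Ratios: -14 / -7 = 2.0
This is a geometric sequence with common ratio r = 2.
Next term = -28 * 2 = -56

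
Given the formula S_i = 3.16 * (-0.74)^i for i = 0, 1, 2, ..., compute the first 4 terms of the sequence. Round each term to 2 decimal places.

This is a geometric sequence.
i=0: S_0 = 3.16 * (-0.74)^0 = 3.16
i=1: S_1 = 3.16 * (-0.74)^1 ≈ -2.34
i=2: S_2 = 3.16 * (-0.74)^2 ≈ 1.73
i=3: S_3 = 3.16 * (-0.74)^3 ≈ -1.28
The first 4 terms are: [3.16, -2.34, 1.73, -1.28]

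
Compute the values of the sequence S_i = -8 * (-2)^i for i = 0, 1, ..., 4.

This is a geometric sequence.
i=0: S_0 = -8 * (-2)^0 = -8
i=1: S_1 = -8 * (-2)^1 = 16
i=2: S_2 = -8 * (-2)^2 = -32
i=3: S_3 = -8 * (-2)^3 = 64
i=4: S_4 = -8 * (-2)^4 = -128
The first 5 terms are: [-8, 16, -32, 64, -128]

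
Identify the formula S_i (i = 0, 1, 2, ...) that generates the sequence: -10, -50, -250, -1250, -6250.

Check ratios: -50 / -10 = 5.0
Common ratio r = 5.
First term a = -10.
Formula: S_i = -10 * 5^i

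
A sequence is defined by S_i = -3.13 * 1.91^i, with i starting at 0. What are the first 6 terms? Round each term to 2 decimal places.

This is a geometric sequence.
i=0: S_0 = -3.13 * 1.91^0 = -3.13
i=1: S_1 = -3.13 * 1.91^1 ≈ -5.98
i=2: S_2 = -3.13 * 1.91^2 ≈ -11.42
i=3: S_3 = -3.13 * 1.91^3 ≈ -21.81
i=4: S_4 = -3.13 * 1.91^4 ≈ -41.66
i=5: S_5 = -3.13 * 1.91^5 ≈ -79.56
The first 6 terms are: [-3.13, -5.98, -11.42, -21.81, -41.66, -79.56]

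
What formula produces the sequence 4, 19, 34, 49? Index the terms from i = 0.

Check differences: 19 - 4 = 15
34 - 19 = 15
Common difference d = 15.
First term a = 4.
Formula: S_i = 4 + 15*i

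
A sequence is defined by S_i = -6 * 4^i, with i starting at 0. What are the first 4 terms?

This is a geometric sequence.
i=0: S_0 = -6 * 4^0 = -6
i=1: S_1 = -6 * 4^1 = -24
i=2: S_2 = -6 * 4^2 = -96
i=3: S_3 = -6 * 4^3 = -384
The first 4 terms are: [-6, -24, -96, -384]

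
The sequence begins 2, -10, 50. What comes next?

Ratios: -10 / 2 = -5.0
This is a geometric sequence with common ratio r = -5.
Next term = 50 * -5 = -250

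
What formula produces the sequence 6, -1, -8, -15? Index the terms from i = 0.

Check differences: -1 - 6 = -7
-8 - -1 = -7
Common difference d = -7.
First term a = 6.
Formula: S_i = 6 - 7*i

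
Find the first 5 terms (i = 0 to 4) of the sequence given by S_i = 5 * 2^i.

This is a geometric sequence.
i=0: S_0 = 5 * 2^0 = 5
i=1: S_1 = 5 * 2^1 = 10
i=2: S_2 = 5 * 2^2 = 20
i=3: S_3 = 5 * 2^3 = 40
i=4: S_4 = 5 * 2^4 = 80
The first 5 terms are: [5, 10, 20, 40, 80]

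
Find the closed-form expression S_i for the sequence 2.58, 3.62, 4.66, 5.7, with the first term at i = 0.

Check differences: 3.62 - 2.58 = 1.04
4.66 - 3.62 = 1.04
Common difference d = 1.04.
First term a = 2.58.
Formula: S_i = 2.58 + 1.04*i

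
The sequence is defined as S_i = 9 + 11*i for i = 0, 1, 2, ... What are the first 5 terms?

This is an arithmetic sequence.
i=0: S_0 = 9 + 11*0 = 9
i=1: S_1 = 9 + 11*1 = 20
i=2: S_2 = 9 + 11*2 = 31
i=3: S_3 = 9 + 11*3 = 42
i=4: S_4 = 9 + 11*4 = 53
The first 5 terms are: [9, 20, 31, 42, 53]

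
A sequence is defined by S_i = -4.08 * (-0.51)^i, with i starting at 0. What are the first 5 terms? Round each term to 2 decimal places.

This is a geometric sequence.
i=0: S_0 = -4.08 * (-0.51)^0 = -4.08
i=1: S_1 = -4.08 * (-0.51)^1 ≈ 2.08
i=2: S_2 = -4.08 * (-0.51)^2 ≈ -1.06
i=3: S_3 = -4.08 * (-0.51)^3 ≈ 0.54
i=4: S_4 = -4.08 * (-0.51)^4 ≈ -0.28
The first 5 terms are: [-4.08, 2.08, -1.06, 0.54, -0.28]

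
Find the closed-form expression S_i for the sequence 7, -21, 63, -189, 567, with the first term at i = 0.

Check ratios: -21 / 7 = -3.0
Common ratio r = -3.
First term a = 7.
Formula: S_i = 7 * (-3)^i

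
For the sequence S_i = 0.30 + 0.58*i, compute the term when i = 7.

S_7 = 0.3 + 0.58*7 = 0.3 + 4.06 = 4.36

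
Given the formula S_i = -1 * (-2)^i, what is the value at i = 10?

S_10 = -1 * (-2)^10 = -1 * 1024 = -1024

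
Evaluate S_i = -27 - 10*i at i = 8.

S_8 = -27 + -10*8 = -27 + -80 = -107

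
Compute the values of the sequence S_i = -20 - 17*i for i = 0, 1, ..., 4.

This is an arithmetic sequence.
i=0: S_0 = -20 + -17*0 = -20
i=1: S_1 = -20 + -17*1 = -37
i=2: S_2 = -20 + -17*2 = -54
i=3: S_3 = -20 + -17*3 = -71
i=4: S_4 = -20 + -17*4 = -88
The first 5 terms are: [-20, -37, -54, -71, -88]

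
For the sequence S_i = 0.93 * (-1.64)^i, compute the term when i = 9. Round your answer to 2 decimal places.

S_9 = 0.93 * (-1.64)^9 ≈ 0.93 * -85.8212 ≈ -79.81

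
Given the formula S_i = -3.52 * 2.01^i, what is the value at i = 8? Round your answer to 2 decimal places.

S_8 = -3.52 * 2.01^8 ≈ -3.52 * 266.421 ≈ -937.8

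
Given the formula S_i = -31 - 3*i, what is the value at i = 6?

S_6 = -31 + -3*6 = -31 + -18 = -49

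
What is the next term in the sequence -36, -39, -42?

Differences: -39 - -36 = -3
This is an arithmetic sequence with common difference d = -3.
Next term = -42 + -3 = -45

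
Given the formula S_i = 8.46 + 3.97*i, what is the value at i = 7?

S_7 = 8.46 + 3.97*7 = 8.46 + 27.79 = 36.25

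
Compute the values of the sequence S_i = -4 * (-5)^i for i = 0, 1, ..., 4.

This is a geometric sequence.
i=0: S_0 = -4 * (-5)^0 = -4
i=1: S_1 = -4 * (-5)^1 = 20
i=2: S_2 = -4 * (-5)^2 = -100
i=3: S_3 = -4 * (-5)^3 = 500
i=4: S_4 = -4 * (-5)^4 = -2500
The first 5 terms are: [-4, 20, -100, 500, -2500]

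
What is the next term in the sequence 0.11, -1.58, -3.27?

Differences: -1.58 - 0.11 = -1.69
This is an arithmetic sequence with common difference d = -1.69.
Next term = -3.27 + -1.69 = -4.96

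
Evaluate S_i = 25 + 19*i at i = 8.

S_8 = 25 + 19*8 = 25 + 152 = 177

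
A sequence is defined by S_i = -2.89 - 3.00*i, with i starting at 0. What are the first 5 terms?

This is an arithmetic sequence.
i=0: S_0 = -2.89 + -3.0*0 = -2.89
i=1: S_1 = -2.89 + -3.0*1 = -5.89
i=2: S_2 = -2.89 + -3.0*2 = -8.89
i=3: S_3 = -2.89 + -3.0*3 = -11.89
i=4: S_4 = -2.89 + -3.0*4 = -14.89
The first 5 terms are: [-2.89, -5.89, -8.89, -11.89, -14.89]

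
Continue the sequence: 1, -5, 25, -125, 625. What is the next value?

Ratios: -5 / 1 = -5.0
This is a geometric sequence with common ratio r = -5.
Next term = 625 * -5 = -3125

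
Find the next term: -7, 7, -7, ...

Ratios: 7 / -7 = -1.0
This is a geometric sequence with common ratio r = -1.
Next term = -7 * -1 = 7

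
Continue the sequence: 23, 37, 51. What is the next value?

Differences: 37 - 23 = 14
This is an arithmetic sequence with common difference d = 14.
Next term = 51 + 14 = 65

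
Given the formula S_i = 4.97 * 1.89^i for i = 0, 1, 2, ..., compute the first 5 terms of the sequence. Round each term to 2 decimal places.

This is a geometric sequence.
i=0: S_0 = 4.97 * 1.89^0 = 4.97
i=1: S_1 = 4.97 * 1.89^1 ≈ 9.39
i=2: S_2 = 4.97 * 1.89^2 ≈ 17.75
i=3: S_3 = 4.97 * 1.89^3 ≈ 33.55
i=4: S_4 = 4.97 * 1.89^4 ≈ 63.42
The first 5 terms are: [4.97, 9.39, 17.75, 33.55, 63.42]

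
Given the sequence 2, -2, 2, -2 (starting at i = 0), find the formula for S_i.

Check ratios: -2 / 2 = -1.0
Common ratio r = -1.
First term a = 2.
Formula: S_i = 2 * (-1)^i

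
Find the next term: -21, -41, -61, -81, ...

Differences: -41 - -21 = -20
This is an arithmetic sequence with common difference d = -20.
Next term = -81 + -20 = -101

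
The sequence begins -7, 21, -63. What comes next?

Ratios: 21 / -7 = -3.0
This is a geometric sequence with common ratio r = -3.
Next term = -63 * -3 = 189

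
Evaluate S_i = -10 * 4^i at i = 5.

S_5 = -10 * 4^5 = -10 * 1024 = -10240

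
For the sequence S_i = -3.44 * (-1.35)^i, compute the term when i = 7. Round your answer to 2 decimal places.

S_7 = -3.44 * (-1.35)^7 ≈ -3.44 * -8.1722 ≈ 28.11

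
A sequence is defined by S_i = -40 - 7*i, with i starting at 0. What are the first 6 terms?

This is an arithmetic sequence.
i=0: S_0 = -40 + -7*0 = -40
i=1: S_1 = -40 + -7*1 = -47
i=2: S_2 = -40 + -7*2 = -54
i=3: S_3 = -40 + -7*3 = -61
i=4: S_4 = -40 + -7*4 = -68
i=5: S_5 = -40 + -7*5 = -75
The first 6 terms are: [-40, -47, -54, -61, -68, -75]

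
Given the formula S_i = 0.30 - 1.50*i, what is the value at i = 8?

S_8 = 0.3 + -1.5*8 = 0.3 + -12.0 = -11.7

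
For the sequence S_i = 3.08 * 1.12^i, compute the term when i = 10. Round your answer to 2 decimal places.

S_10 = 3.08 * 1.12^10 ≈ 3.08 * 3.1058 ≈ 9.57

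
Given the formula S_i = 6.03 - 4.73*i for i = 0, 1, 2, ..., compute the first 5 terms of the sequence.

This is an arithmetic sequence.
i=0: S_0 = 6.03 + -4.73*0 = 6.03
i=1: S_1 = 6.03 + -4.73*1 = 1.3
i=2: S_2 = 6.03 + -4.73*2 = -3.43
i=3: S_3 = 6.03 + -4.73*3 = -8.16
i=4: S_4 = 6.03 + -4.73*4 = -12.89
The first 5 terms are: [6.03, 1.3, -3.43, -8.16, -12.89]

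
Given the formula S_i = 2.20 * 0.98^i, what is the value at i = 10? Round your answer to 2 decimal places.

S_10 = 2.2 * 0.98^10 ≈ 2.2 * 0.8171 ≈ 1.8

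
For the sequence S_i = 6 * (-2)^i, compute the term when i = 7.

S_7 = 6 * (-2)^7 = 6 * -128 = -768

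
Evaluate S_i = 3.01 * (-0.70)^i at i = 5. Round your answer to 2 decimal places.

S_5 = 3.01 * (-0.7)^5 ≈ 3.01 * -0.1681 ≈ -0.51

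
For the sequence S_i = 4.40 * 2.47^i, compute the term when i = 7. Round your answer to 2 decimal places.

S_7 = 4.4 * 2.47^7 ≈ 4.4 * 560.8913 ≈ 2467.92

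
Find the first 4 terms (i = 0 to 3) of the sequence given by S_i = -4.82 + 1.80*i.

This is an arithmetic sequence.
i=0: S_0 = -4.82 + 1.8*0 = -4.82
i=1: S_1 = -4.82 + 1.8*1 = -3.02
i=2: S_2 = -4.82 + 1.8*2 = -1.22
i=3: S_3 = -4.82 + 1.8*3 = 0.58
The first 4 terms are: [-4.82, -3.02, -1.22, 0.58]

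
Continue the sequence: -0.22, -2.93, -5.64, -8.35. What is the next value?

Differences: -2.93 - -0.22 = -2.71
This is an arithmetic sequence with common difference d = -2.71.
Next term = -8.35 + -2.71 = -11.06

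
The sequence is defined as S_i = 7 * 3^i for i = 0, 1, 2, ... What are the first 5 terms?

This is a geometric sequence.
i=0: S_0 = 7 * 3^0 = 7
i=1: S_1 = 7 * 3^1 = 21
i=2: S_2 = 7 * 3^2 = 63
i=3: S_3 = 7 * 3^3 = 189
i=4: S_4 = 7 * 3^4 = 567
The first 5 terms are: [7, 21, 63, 189, 567]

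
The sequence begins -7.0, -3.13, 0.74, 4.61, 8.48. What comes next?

Differences: -3.13 - -7.0 = 3.87
This is an arithmetic sequence with common difference d = 3.87.
Next term = 8.48 + 3.87 = 12.35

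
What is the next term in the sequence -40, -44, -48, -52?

Differences: -44 - -40 = -4
This is an arithmetic sequence with common difference d = -4.
Next term = -52 + -4 = -56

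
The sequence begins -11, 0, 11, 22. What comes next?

Differences: 0 - -11 = 11
This is an arithmetic sequence with common difference d = 11.
Next term = 22 + 11 = 33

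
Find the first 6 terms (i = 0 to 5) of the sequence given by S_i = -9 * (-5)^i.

This is a geometric sequence.
i=0: S_0 = -9 * (-5)^0 = -9
i=1: S_1 = -9 * (-5)^1 = 45
i=2: S_2 = -9 * (-5)^2 = -225
i=3: S_3 = -9 * (-5)^3 = 1125
i=4: S_4 = -9 * (-5)^4 = -5625
i=5: S_5 = -9 * (-5)^5 = 28125
The first 6 terms are: [-9, 45, -225, 1125, -5625, 28125]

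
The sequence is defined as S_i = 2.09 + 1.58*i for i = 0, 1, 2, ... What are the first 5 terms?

This is an arithmetic sequence.
i=0: S_0 = 2.09 + 1.58*0 = 2.09
i=1: S_1 = 2.09 + 1.58*1 = 3.67
i=2: S_2 = 2.09 + 1.58*2 = 5.25
i=3: S_3 = 2.09 + 1.58*3 = 6.83
i=4: S_4 = 2.09 + 1.58*4 = 8.41
The first 5 terms are: [2.09, 3.67, 5.25, 6.83, 8.41]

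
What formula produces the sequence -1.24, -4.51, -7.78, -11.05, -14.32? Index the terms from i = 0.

Check differences: -4.51 - -1.24 = -3.27
-7.78 - -4.51 = -3.27
Common difference d = -3.27.
First term a = -1.24.
Formula: S_i = -1.24 - 3.27*i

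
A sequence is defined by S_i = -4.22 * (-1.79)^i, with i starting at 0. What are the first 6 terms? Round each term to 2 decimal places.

This is a geometric sequence.
i=0: S_0 = -4.22 * (-1.79)^0 = -4.22
i=1: S_1 = -4.22 * (-1.79)^1 ≈ 7.55
i=2: S_2 = -4.22 * (-1.79)^2 ≈ -13.52
i=3: S_3 = -4.22 * (-1.79)^3 ≈ 24.2
i=4: S_4 = -4.22 * (-1.79)^4 ≈ -43.32
i=5: S_5 = -4.22 * (-1.79)^5 ≈ 77.55
The first 6 terms are: [-4.22, 7.55, -13.52, 24.2, -43.32, 77.55]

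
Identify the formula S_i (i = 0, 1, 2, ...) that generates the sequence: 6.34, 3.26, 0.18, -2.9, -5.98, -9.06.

Check differences: 3.26 - 6.34 = -3.08
0.18 - 3.26 = -3.08
Common difference d = -3.08.
First term a = 6.34.
Formula: S_i = 6.34 - 3.08*i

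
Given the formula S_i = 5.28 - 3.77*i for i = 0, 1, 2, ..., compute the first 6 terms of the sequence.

This is an arithmetic sequence.
i=0: S_0 = 5.28 + -3.77*0 = 5.28
i=1: S_1 = 5.28 + -3.77*1 = 1.51
i=2: S_2 = 5.28 + -3.77*2 = -2.26
i=3: S_3 = 5.28 + -3.77*3 = -6.03
i=4: S_4 = 5.28 + -3.77*4 = -9.8
i=5: S_5 = 5.28 + -3.77*5 = -13.57
The first 6 terms are: [5.28, 1.51, -2.26, -6.03, -9.8, -13.57]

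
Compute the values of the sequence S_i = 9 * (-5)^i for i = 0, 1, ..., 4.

This is a geometric sequence.
i=0: S_0 = 9 * (-5)^0 = 9
i=1: S_1 = 9 * (-5)^1 = -45
i=2: S_2 = 9 * (-5)^2 = 225
i=3: S_3 = 9 * (-5)^3 = -1125
i=4: S_4 = 9 * (-5)^4 = 5625
The first 5 terms are: [9, -45, 225, -1125, 5625]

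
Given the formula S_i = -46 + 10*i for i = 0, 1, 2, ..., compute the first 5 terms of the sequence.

This is an arithmetic sequence.
i=0: S_0 = -46 + 10*0 = -46
i=1: S_1 = -46 + 10*1 = -36
i=2: S_2 = -46 + 10*2 = -26
i=3: S_3 = -46 + 10*3 = -16
i=4: S_4 = -46 + 10*4 = -6
The first 5 terms are: [-46, -36, -26, -16, -6]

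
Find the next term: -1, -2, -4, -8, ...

Ratios: -2 / -1 = 2.0
This is a geometric sequence with common ratio r = 2.
Next term = -8 * 2 = -16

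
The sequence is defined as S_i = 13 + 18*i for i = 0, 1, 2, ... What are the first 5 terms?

This is an arithmetic sequence.
i=0: S_0 = 13 + 18*0 = 13
i=1: S_1 = 13 + 18*1 = 31
i=2: S_2 = 13 + 18*2 = 49
i=3: S_3 = 13 + 18*3 = 67
i=4: S_4 = 13 + 18*4 = 85
The first 5 terms are: [13, 31, 49, 67, 85]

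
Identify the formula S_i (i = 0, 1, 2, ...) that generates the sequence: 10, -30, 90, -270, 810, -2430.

Check ratios: -30 / 10 = -3.0
Common ratio r = -3.
First term a = 10.
Formula: S_i = 10 * (-3)^i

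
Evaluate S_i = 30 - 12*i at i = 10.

S_10 = 30 + -12*10 = 30 + -120 = -90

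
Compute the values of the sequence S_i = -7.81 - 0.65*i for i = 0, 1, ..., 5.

This is an arithmetic sequence.
i=0: S_0 = -7.81 + -0.65*0 = -7.81
i=1: S_1 = -7.81 + -0.65*1 = -8.46
i=2: S_2 = -7.81 + -0.65*2 = -9.11
i=3: S_3 = -7.81 + -0.65*3 = -9.76
i=4: S_4 = -7.81 + -0.65*4 = -10.41
i=5: S_5 = -7.81 + -0.65*5 = -11.06
The first 6 terms are: [-7.81, -8.46, -9.11, -9.76, -10.41, -11.06]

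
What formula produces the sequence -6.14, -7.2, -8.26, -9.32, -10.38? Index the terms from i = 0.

Check differences: -7.2 - -6.14 = -1.06
-8.26 - -7.2 = -1.06
Common difference d = -1.06.
First term a = -6.14.
Formula: S_i = -6.14 - 1.06*i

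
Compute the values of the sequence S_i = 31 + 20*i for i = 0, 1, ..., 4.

This is an arithmetic sequence.
i=0: S_0 = 31 + 20*0 = 31
i=1: S_1 = 31 + 20*1 = 51
i=2: S_2 = 31 + 20*2 = 71
i=3: S_3 = 31 + 20*3 = 91
i=4: S_4 = 31 + 20*4 = 111
The first 5 terms are: [31, 51, 71, 91, 111]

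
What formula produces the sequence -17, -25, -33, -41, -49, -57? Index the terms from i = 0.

Check differences: -25 - -17 = -8
-33 - -25 = -8
Common difference d = -8.
First term a = -17.
Formula: S_i = -17 - 8*i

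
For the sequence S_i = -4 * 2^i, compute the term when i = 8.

S_8 = -4 * 2^8 = -4 * 256 = -1024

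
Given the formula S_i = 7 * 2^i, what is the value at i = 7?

S_7 = 7 * 2^7 = 7 * 128 = 896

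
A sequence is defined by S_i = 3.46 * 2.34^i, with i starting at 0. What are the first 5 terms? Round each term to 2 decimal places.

This is a geometric sequence.
i=0: S_0 = 3.46 * 2.34^0 = 3.46
i=1: S_1 = 3.46 * 2.34^1 ≈ 8.1
i=2: S_2 = 3.46 * 2.34^2 ≈ 18.95
i=3: S_3 = 3.46 * 2.34^3 ≈ 44.33
i=4: S_4 = 3.46 * 2.34^4 ≈ 103.74
The first 5 terms are: [3.46, 8.1, 18.95, 44.33, 103.74]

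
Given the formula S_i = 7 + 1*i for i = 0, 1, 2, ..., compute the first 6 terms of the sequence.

This is an arithmetic sequence.
i=0: S_0 = 7 + 1*0 = 7
i=1: S_1 = 7 + 1*1 = 8
i=2: S_2 = 7 + 1*2 = 9
i=3: S_3 = 7 + 1*3 = 10
i=4: S_4 = 7 + 1*4 = 11
i=5: S_5 = 7 + 1*5 = 12
The first 6 terms are: [7, 8, 9, 10, 11, 12]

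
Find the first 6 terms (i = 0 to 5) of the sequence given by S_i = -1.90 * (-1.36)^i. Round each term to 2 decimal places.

This is a geometric sequence.
i=0: S_0 = -1.9 * (-1.36)^0 = -1.9
i=1: S_1 = -1.9 * (-1.36)^1 ≈ 2.58
i=2: S_2 = -1.9 * (-1.36)^2 ≈ -3.51
i=3: S_3 = -1.9 * (-1.36)^3 ≈ 4.78
i=4: S_4 = -1.9 * (-1.36)^4 ≈ -6.5
i=5: S_5 = -1.9 * (-1.36)^5 ≈ 8.84
The first 6 terms are: [-1.9, 2.58, -3.51, 4.78, -6.5, 8.84]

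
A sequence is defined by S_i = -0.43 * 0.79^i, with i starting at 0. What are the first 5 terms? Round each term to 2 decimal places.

This is a geometric sequence.
i=0: S_0 = -0.43 * 0.79^0 = -0.43
i=1: S_1 = -0.43 * 0.79^1 ≈ -0.34
i=2: S_2 = -0.43 * 0.79^2 ≈ -0.27
i=3: S_3 = -0.43 * 0.79^3 ≈ -0.21
i=4: S_4 = -0.43 * 0.79^4 ≈ -0.17
The first 5 terms are: [-0.43, -0.34, -0.27, -0.21, -0.17]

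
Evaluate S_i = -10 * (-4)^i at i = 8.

S_8 = -10 * (-4)^8 = -10 * 65536 = -655360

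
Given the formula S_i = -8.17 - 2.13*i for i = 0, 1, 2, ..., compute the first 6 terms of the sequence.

This is an arithmetic sequence.
i=0: S_0 = -8.17 + -2.13*0 = -8.17
i=1: S_1 = -8.17 + -2.13*1 = -10.3
i=2: S_2 = -8.17 + -2.13*2 = -12.43
i=3: S_3 = -8.17 + -2.13*3 = -14.56
i=4: S_4 = -8.17 + -2.13*4 = -16.69
i=5: S_5 = -8.17 + -2.13*5 = -18.82
The first 6 terms are: [-8.17, -10.3, -12.43, -14.56, -16.69, -18.82]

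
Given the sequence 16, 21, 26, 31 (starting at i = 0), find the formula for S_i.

Check differences: 21 - 16 = 5
26 - 21 = 5
Common difference d = 5.
First term a = 16.
Formula: S_i = 16 + 5*i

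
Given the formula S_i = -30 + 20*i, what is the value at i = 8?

S_8 = -30 + 20*8 = -30 + 160 = 130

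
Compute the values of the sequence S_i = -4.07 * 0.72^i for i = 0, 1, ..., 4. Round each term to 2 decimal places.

This is a geometric sequence.
i=0: S_0 = -4.07 * 0.72^0 = -4.07
i=1: S_1 = -4.07 * 0.72^1 ≈ -2.93
i=2: S_2 = -4.07 * 0.72^2 ≈ -2.11
i=3: S_3 = -4.07 * 0.72^3 ≈ -1.52
i=4: S_4 = -4.07 * 0.72^4 ≈ -1.09
The first 5 terms are: [-4.07, -2.93, -2.11, -1.52, -1.09]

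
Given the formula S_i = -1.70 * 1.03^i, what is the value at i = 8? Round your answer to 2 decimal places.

S_8 = -1.7 * 1.03^8 ≈ -1.7 * 1.2668 ≈ -2.15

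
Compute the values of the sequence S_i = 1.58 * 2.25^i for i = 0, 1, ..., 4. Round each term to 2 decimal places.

This is a geometric sequence.
i=0: S_0 = 1.58 * 2.25^0 = 1.58
i=1: S_1 = 1.58 * 2.25^1 ≈ 3.56
i=2: S_2 = 1.58 * 2.25^2 ≈ 8.0
i=3: S_3 = 1.58 * 2.25^3 ≈ 18.0
i=4: S_4 = 1.58 * 2.25^4 ≈ 40.49
The first 5 terms are: [1.58, 3.56, 8.0, 18.0, 40.49]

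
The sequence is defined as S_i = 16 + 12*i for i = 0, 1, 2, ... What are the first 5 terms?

This is an arithmetic sequence.
i=0: S_0 = 16 + 12*0 = 16
i=1: S_1 = 16 + 12*1 = 28
i=2: S_2 = 16 + 12*2 = 40
i=3: S_3 = 16 + 12*3 = 52
i=4: S_4 = 16 + 12*4 = 64
The first 5 terms are: [16, 28, 40, 52, 64]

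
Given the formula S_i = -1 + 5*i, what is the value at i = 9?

S_9 = -1 + 5*9 = -1 + 45 = 44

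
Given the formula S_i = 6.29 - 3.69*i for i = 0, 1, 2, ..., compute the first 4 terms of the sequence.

This is an arithmetic sequence.
i=0: S_0 = 6.29 + -3.69*0 = 6.29
i=1: S_1 = 6.29 + -3.69*1 = 2.6
i=2: S_2 = 6.29 + -3.69*2 = -1.09
i=3: S_3 = 6.29 + -3.69*3 = -4.78
The first 4 terms are: [6.29, 2.6, -1.09, -4.78]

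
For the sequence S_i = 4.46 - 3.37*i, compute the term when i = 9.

S_9 = 4.46 + -3.37*9 = 4.46 + -30.33 = -25.87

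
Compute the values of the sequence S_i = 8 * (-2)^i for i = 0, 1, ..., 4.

This is a geometric sequence.
i=0: S_0 = 8 * (-2)^0 = 8
i=1: S_1 = 8 * (-2)^1 = -16
i=2: S_2 = 8 * (-2)^2 = 32
i=3: S_3 = 8 * (-2)^3 = -64
i=4: S_4 = 8 * (-2)^4 = 128
The first 5 terms are: [8, -16, 32, -64, 128]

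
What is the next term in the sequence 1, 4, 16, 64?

Ratios: 4 / 1 = 4.0
This is a geometric sequence with common ratio r = 4.
Next term = 64 * 4 = 256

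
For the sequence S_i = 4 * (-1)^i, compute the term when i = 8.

S_8 = 4 * (-1)^8 = 4 * 1 = 4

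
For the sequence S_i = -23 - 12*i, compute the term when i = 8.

S_8 = -23 + -12*8 = -23 + -96 = -119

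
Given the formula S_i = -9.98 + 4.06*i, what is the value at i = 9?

S_9 = -9.98 + 4.06*9 = -9.98 + 36.54 = 26.56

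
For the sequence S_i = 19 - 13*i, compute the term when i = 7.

S_7 = 19 + -13*7 = 19 + -91 = -72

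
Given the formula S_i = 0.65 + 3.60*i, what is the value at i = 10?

S_10 = 0.65 + 3.6*10 = 0.65 + 36.0 = 36.65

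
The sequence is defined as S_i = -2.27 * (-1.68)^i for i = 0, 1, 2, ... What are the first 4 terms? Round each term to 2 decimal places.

This is a geometric sequence.
i=0: S_0 = -2.27 * (-1.68)^0 = -2.27
i=1: S_1 = -2.27 * (-1.68)^1 ≈ 3.81
i=2: S_2 = -2.27 * (-1.68)^2 ≈ -6.41
i=3: S_3 = -2.27 * (-1.68)^3 ≈ 10.76
The first 4 terms are: [-2.27, 3.81, -6.41, 10.76]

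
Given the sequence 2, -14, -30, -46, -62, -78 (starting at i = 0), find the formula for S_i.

Check differences: -14 - 2 = -16
-30 - -14 = -16
Common difference d = -16.
First term a = 2.
Formula: S_i = 2 - 16*i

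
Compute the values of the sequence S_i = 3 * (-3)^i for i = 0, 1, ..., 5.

This is a geometric sequence.
i=0: S_0 = 3 * (-3)^0 = 3
i=1: S_1 = 3 * (-3)^1 = -9
i=2: S_2 = 3 * (-3)^2 = 27
i=3: S_3 = 3 * (-3)^3 = -81
i=4: S_4 = 3 * (-3)^4 = 243
i=5: S_5 = 3 * (-3)^5 = -729
The first 6 terms are: [3, -9, 27, -81, 243, -729]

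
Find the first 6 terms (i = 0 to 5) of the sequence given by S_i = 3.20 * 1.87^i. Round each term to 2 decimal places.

This is a geometric sequence.
i=0: S_0 = 3.2 * 1.87^0 = 3.2
i=1: S_1 = 3.2 * 1.87^1 ≈ 5.98
i=2: S_2 = 3.2 * 1.87^2 ≈ 11.19
i=3: S_3 = 3.2 * 1.87^3 ≈ 20.93
i=4: S_4 = 3.2 * 1.87^4 ≈ 39.13
i=5: S_5 = 3.2 * 1.87^5 ≈ 73.17
The first 6 terms are: [3.2, 5.98, 11.19, 20.93, 39.13, 73.17]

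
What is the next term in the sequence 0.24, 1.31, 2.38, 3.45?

Differences: 1.31 - 0.24 = 1.07
This is an arithmetic sequence with common difference d = 1.07.
Next term = 3.45 + 1.07 = 4.52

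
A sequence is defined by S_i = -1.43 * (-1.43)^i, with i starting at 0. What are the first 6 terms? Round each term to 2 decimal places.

This is a geometric sequence.
i=0: S_0 = -1.43 * (-1.43)^0 = -1.43
i=1: S_1 = -1.43 * (-1.43)^1 ≈ 2.04
i=2: S_2 = -1.43 * (-1.43)^2 ≈ -2.92
i=3: S_3 = -1.43 * (-1.43)^3 ≈ 4.18
i=4: S_4 = -1.43 * (-1.43)^4 ≈ -5.98
i=5: S_5 = -1.43 * (-1.43)^5 ≈ 8.55
The first 6 terms are: [-1.43, 2.04, -2.92, 4.18, -5.98, 8.55]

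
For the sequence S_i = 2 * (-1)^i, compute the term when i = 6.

S_6 = 2 * (-1)^6 = 2 * 1 = 2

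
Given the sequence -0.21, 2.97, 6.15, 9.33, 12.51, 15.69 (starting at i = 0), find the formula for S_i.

Check differences: 2.97 - -0.21 = 3.18
6.15 - 2.97 = 3.18
Common difference d = 3.18.
First term a = -0.21.
Formula: S_i = -0.21 + 3.18*i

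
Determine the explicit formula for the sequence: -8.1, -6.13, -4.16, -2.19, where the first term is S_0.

Check differences: -6.13 - -8.1 = 1.97
-4.16 - -6.13 = 1.97
Common difference d = 1.97.
First term a = -8.1.
Formula: S_i = -8.10 + 1.97*i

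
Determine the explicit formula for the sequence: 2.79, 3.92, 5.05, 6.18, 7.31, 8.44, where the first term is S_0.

Check differences: 3.92 - 2.79 = 1.13
5.05 - 3.92 = 1.13
Common difference d = 1.13.
First term a = 2.79.
Formula: S_i = 2.79 + 1.13*i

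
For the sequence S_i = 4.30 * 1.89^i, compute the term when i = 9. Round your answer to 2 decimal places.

S_9 = 4.3 * 1.89^9 ≈ 4.3 * 307.7204 ≈ 1323.2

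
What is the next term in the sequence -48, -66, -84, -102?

Differences: -66 - -48 = -18
This is an arithmetic sequence with common difference d = -18.
Next term = -102 + -18 = -120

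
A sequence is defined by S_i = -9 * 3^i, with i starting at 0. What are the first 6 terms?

This is a geometric sequence.
i=0: S_0 = -9 * 3^0 = -9
i=1: S_1 = -9 * 3^1 = -27
i=2: S_2 = -9 * 3^2 = -81
i=3: S_3 = -9 * 3^3 = -243
i=4: S_4 = -9 * 3^4 = -729
i=5: S_5 = -9 * 3^5 = -2187
The first 6 terms are: [-9, -27, -81, -243, -729, -2187]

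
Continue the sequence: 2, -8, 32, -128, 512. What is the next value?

Ratios: -8 / 2 = -4.0
This is a geometric sequence with common ratio r = -4.
Next term = 512 * -4 = -2048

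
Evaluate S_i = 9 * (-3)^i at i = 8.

S_8 = 9 * (-3)^8 = 9 * 6561 = 59049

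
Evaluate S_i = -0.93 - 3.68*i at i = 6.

S_6 = -0.93 + -3.68*6 = -0.93 + -22.08 = -23.01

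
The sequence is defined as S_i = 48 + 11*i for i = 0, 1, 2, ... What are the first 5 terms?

This is an arithmetic sequence.
i=0: S_0 = 48 + 11*0 = 48
i=1: S_1 = 48 + 11*1 = 59
i=2: S_2 = 48 + 11*2 = 70
i=3: S_3 = 48 + 11*3 = 81
i=4: S_4 = 48 + 11*4 = 92
The first 5 terms are: [48, 59, 70, 81, 92]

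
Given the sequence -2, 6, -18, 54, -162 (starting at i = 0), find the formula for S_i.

Check ratios: 6 / -2 = -3.0
Common ratio r = -3.
First term a = -2.
Formula: S_i = -2 * (-3)^i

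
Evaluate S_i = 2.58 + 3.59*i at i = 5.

S_5 = 2.58 + 3.59*5 = 2.58 + 17.95 = 20.53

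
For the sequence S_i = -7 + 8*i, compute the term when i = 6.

S_6 = -7 + 8*6 = -7 + 48 = 41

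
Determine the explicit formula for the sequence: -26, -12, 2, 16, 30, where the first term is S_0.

Check differences: -12 - -26 = 14
2 - -12 = 14
Common difference d = 14.
First term a = -26.
Formula: S_i = -26 + 14*i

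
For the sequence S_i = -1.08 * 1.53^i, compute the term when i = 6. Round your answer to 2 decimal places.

S_6 = -1.08 * 1.53^6 ≈ -1.08 * 12.8277 ≈ -13.85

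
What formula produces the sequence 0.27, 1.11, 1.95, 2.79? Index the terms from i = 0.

Check differences: 1.11 - 0.27 = 0.84
1.95 - 1.11 = 0.84
Common difference d = 0.84.
First term a = 0.27.
Formula: S_i = 0.27 + 0.84*i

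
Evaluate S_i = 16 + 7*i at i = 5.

S_5 = 16 + 7*5 = 16 + 35 = 51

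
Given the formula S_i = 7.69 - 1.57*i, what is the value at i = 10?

S_10 = 7.69 + -1.57*10 = 7.69 + -15.7 = -8.01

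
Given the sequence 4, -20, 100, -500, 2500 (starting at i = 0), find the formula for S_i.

Check ratios: -20 / 4 = -5.0
Common ratio r = -5.
First term a = 4.
Formula: S_i = 4 * (-5)^i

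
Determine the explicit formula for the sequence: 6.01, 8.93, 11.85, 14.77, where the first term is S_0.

Check differences: 8.93 - 6.01 = 2.92
11.85 - 8.93 = 2.92
Common difference d = 2.92.
First term a = 6.01.
Formula: S_i = 6.01 + 2.92*i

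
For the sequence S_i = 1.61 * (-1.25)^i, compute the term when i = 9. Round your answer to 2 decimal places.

S_9 = 1.61 * (-1.25)^9 ≈ 1.61 * -7.4506 ≈ -12.0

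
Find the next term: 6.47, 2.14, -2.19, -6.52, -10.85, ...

Differences: 2.14 - 6.47 = -4.33
This is an arithmetic sequence with common difference d = -4.33.
Next term = -10.85 + -4.33 = -15.18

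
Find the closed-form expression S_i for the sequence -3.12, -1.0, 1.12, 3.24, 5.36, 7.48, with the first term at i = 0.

Check differences: -1.0 - -3.12 = 2.12
1.12 - -1.0 = 2.12
Common difference d = 2.12.
First term a = -3.12.
Formula: S_i = -3.12 + 2.12*i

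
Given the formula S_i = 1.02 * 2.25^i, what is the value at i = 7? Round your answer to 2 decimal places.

S_7 = 1.02 * 2.25^7 ≈ 1.02 * 291.9293 ≈ 297.77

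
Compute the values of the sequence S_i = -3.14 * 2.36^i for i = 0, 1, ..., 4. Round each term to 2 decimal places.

This is a geometric sequence.
i=0: S_0 = -3.14 * 2.36^0 = -3.14
i=1: S_1 = -3.14 * 2.36^1 ≈ -7.41
i=2: S_2 = -3.14 * 2.36^2 ≈ -17.49
i=3: S_3 = -3.14 * 2.36^3 ≈ -41.27
i=4: S_4 = -3.14 * 2.36^4 ≈ -97.4
The first 5 terms are: [-3.14, -7.41, -17.49, -41.27, -97.4]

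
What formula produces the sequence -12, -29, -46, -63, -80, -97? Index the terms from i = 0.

Check differences: -29 - -12 = -17
-46 - -29 = -17
Common difference d = -17.
First term a = -12.
Formula: S_i = -12 - 17*i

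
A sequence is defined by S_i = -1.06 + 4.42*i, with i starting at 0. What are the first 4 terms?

This is an arithmetic sequence.
i=0: S_0 = -1.06 + 4.42*0 = -1.06
i=1: S_1 = -1.06 + 4.42*1 = 3.36
i=2: S_2 = -1.06 + 4.42*2 = 7.78
i=3: S_3 = -1.06 + 4.42*3 = 12.2
The first 4 terms are: [-1.06, 3.36, 7.78, 12.2]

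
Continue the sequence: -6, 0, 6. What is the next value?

Differences: 0 - -6 = 6
This is an arithmetic sequence with common difference d = 6.
Next term = 6 + 6 = 12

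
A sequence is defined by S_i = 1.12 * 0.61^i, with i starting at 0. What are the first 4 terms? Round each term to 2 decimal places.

This is a geometric sequence.
i=0: S_0 = 1.12 * 0.61^0 = 1.12
i=1: S_1 = 1.12 * 0.61^1 ≈ 0.68
i=2: S_2 = 1.12 * 0.61^2 ≈ 0.42
i=3: S_3 = 1.12 * 0.61^3 ≈ 0.25
The first 4 terms are: [1.12, 0.68, 0.42, 0.25]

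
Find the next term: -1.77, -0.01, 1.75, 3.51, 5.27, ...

Differences: -0.01 - -1.77 = 1.76
This is an arithmetic sequence with common difference d = 1.76.
Next term = 5.27 + 1.76 = 7.03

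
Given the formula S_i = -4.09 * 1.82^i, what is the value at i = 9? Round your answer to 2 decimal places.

S_9 = -4.09 * 1.82^9 ≈ -4.09 * 219.1001 ≈ -896.12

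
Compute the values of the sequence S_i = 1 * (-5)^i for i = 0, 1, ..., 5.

This is a geometric sequence.
i=0: S_0 = 1 * (-5)^0 = 1
i=1: S_1 = 1 * (-5)^1 = -5
i=2: S_2 = 1 * (-5)^2 = 25
i=3: S_3 = 1 * (-5)^3 = -125
i=4: S_4 = 1 * (-5)^4 = 625
i=5: S_5 = 1 * (-5)^5 = -3125
The first 6 terms are: [1, -5, 25, -125, 625, -3125]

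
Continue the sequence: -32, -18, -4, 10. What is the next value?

Differences: -18 - -32 = 14
This is an arithmetic sequence with common difference d = 14.
Next term = 10 + 14 = 24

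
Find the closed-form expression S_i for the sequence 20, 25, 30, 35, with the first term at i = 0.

Check differences: 25 - 20 = 5
30 - 25 = 5
Common difference d = 5.
First term a = 20.
Formula: S_i = 20 + 5*i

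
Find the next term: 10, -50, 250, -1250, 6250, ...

Ratios: -50 / 10 = -5.0
This is a geometric sequence with common ratio r = -5.
Next term = 6250 * -5 = -31250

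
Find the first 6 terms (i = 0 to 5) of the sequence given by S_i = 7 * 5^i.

This is a geometric sequence.
i=0: S_0 = 7 * 5^0 = 7
i=1: S_1 = 7 * 5^1 = 35
i=2: S_2 = 7 * 5^2 = 175
i=3: S_3 = 7 * 5^3 = 875
i=4: S_4 = 7 * 5^4 = 4375
i=5: S_5 = 7 * 5^5 = 21875
The first 6 terms are: [7, 35, 175, 875, 4375, 21875]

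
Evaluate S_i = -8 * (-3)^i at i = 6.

S_6 = -8 * (-3)^6 = -8 * 729 = -5832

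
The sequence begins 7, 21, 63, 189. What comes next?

Ratios: 21 / 7 = 3.0
This is a geometric sequence with common ratio r = 3.
Next term = 189 * 3 = 567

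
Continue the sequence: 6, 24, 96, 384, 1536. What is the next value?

Ratios: 24 / 6 = 4.0
This is a geometric sequence with common ratio r = 4.
Next term = 1536 * 4 = 6144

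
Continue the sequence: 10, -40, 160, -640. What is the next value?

Ratios: -40 / 10 = -4.0
This is a geometric sequence with common ratio r = -4.
Next term = -640 * -4 = 2560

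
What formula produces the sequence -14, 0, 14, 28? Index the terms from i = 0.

Check differences: 0 - -14 = 14
14 - 0 = 14
Common difference d = 14.
First term a = -14.
Formula: S_i = -14 + 14*i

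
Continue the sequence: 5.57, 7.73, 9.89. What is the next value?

Differences: 7.73 - 5.57 = 2.16
This is an arithmetic sequence with common difference d = 2.16.
Next term = 9.89 + 2.16 = 12.05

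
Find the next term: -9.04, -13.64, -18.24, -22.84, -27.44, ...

Differences: -13.64 - -9.04 = -4.6
This is an arithmetic sequence with common difference d = -4.6.
Next term = -27.44 + -4.6 = -32.04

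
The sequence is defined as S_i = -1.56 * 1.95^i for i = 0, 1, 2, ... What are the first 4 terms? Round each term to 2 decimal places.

This is a geometric sequence.
i=0: S_0 = -1.56 * 1.95^0 = -1.56
i=1: S_1 = -1.56 * 1.95^1 ≈ -3.04
i=2: S_2 = -1.56 * 1.95^2 ≈ -5.93
i=3: S_3 = -1.56 * 1.95^3 ≈ -11.57
The first 4 terms are: [-1.56, -3.04, -5.93, -11.57]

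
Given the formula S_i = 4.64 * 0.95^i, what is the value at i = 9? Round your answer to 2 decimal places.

S_9 = 4.64 * 0.95^9 ≈ 4.64 * 0.6302 ≈ 2.92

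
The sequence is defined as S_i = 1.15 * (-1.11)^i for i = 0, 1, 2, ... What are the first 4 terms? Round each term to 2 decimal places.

This is a geometric sequence.
i=0: S_0 = 1.15 * (-1.11)^0 = 1.15
i=1: S_1 = 1.15 * (-1.11)^1 ≈ -1.28
i=2: S_2 = 1.15 * (-1.11)^2 ≈ 1.42
i=3: S_3 = 1.15 * (-1.11)^3 ≈ -1.57
The first 4 terms are: [1.15, -1.28, 1.42, -1.57]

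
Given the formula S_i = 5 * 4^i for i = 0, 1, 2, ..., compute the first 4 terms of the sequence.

This is a geometric sequence.
i=0: S_0 = 5 * 4^0 = 5
i=1: S_1 = 5 * 4^1 = 20
i=2: S_2 = 5 * 4^2 = 80
i=3: S_3 = 5 * 4^3 = 320
The first 4 terms are: [5, 20, 80, 320]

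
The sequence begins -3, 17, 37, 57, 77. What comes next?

Differences: 17 - -3 = 20
This is an arithmetic sequence with common difference d = 20.
Next term = 77 + 20 = 97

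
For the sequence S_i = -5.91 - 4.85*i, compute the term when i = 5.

S_5 = -5.91 + -4.85*5 = -5.91 + -24.25 = -30.16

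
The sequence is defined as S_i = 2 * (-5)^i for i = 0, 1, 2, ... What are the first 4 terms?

This is a geometric sequence.
i=0: S_0 = 2 * (-5)^0 = 2
i=1: S_1 = 2 * (-5)^1 = -10
i=2: S_2 = 2 * (-5)^2 = 50
i=3: S_3 = 2 * (-5)^3 = -250
The first 4 terms are: [2, -10, 50, -250]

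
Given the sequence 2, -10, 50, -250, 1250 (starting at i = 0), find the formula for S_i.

Check ratios: -10 / 2 = -5.0
Common ratio r = -5.
First term a = 2.
Formula: S_i = 2 * (-5)^i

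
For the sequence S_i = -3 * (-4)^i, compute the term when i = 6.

S_6 = -3 * (-4)^6 = -3 * 4096 = -12288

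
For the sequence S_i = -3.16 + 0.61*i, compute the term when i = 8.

S_8 = -3.16 + 0.61*8 = -3.16 + 4.88 = 1.72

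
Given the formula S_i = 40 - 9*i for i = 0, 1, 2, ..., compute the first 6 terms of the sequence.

This is an arithmetic sequence.
i=0: S_0 = 40 + -9*0 = 40
i=1: S_1 = 40 + -9*1 = 31
i=2: S_2 = 40 + -9*2 = 22
i=3: S_3 = 40 + -9*3 = 13
i=4: S_4 = 40 + -9*4 = 4
i=5: S_5 = 40 + -9*5 = -5
The first 6 terms are: [40, 31, 22, 13, 4, -5]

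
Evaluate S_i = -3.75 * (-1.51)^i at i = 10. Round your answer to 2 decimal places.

S_10 = -3.75 * (-1.51)^10 ≈ -3.75 * 61.6268 ≈ -231.1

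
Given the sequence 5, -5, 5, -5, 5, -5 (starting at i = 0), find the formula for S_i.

Check ratios: -5 / 5 = -1.0
Common ratio r = -1.
First term a = 5.
Formula: S_i = 5 * (-1)^i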